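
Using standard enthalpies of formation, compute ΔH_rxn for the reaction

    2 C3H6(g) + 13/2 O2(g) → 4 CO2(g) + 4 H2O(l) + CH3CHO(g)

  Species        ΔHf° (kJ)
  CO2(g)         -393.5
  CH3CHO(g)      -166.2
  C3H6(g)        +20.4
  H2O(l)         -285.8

Products: 4·(-393.5) + 4·(-285.8) + 1·(-166.2) = -2883.4
Reactants: 2·(+20.4) + 13/2·(+0.0) = +40.8
ΔH_rxn = (-2883.4) − (+40.8) = -2924.2 kJ

ΔH_rxn = -2924.2 kJ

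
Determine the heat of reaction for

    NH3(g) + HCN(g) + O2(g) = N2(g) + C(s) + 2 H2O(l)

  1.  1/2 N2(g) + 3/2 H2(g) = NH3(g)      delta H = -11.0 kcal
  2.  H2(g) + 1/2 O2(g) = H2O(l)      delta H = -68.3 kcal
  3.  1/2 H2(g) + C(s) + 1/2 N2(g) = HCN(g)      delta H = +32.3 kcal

eq. 1 reversed: +11.0 kcal
eq. 2 × 2: (2)·(-68.3) = -136.6 kcal
eq. 3 reversed: -32.3 kcal
delta H = (+11.0) + (-136.6) + (-32.3) = -157.9 kcal

delta H = -157.9 kcal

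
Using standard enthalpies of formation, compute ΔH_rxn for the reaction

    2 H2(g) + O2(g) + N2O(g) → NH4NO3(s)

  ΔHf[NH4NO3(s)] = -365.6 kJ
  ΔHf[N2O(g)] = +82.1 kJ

ΔH°rxn = Σ nΔHf°(products) − Σ nΔHf°(reactants).
Products: 1·(-365.6) = -365.6
Reactants: 2·(+0.0) + 1·(+0.0) + 1·(+82.1) = +82.1
ΔH_rxn = (-365.6) − (+82.1) = -447.7 kJ

ΔH_rxn = -447.7 kJ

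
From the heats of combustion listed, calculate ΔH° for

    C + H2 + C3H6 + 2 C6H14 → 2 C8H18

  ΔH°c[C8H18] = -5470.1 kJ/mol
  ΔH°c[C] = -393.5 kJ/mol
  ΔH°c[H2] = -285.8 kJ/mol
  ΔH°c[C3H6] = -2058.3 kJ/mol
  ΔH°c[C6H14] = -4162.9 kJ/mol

ΔH° = -123.2 kJ/mol

With combustion enthalpies, reactants minus products:
= [1·(-393.5) + 1·(-285.8) + 1·(-2058.3) + 2·(-4162.9)] − [2·(-5470.1)]
= -123.2 kJ/mol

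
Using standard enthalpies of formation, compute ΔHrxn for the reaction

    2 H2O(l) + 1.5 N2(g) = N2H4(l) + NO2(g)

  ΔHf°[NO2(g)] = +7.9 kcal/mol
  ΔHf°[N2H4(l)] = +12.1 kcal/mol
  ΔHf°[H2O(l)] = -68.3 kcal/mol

ΔHrxn = 156.6 kcal/mol

Products: 1·(+12.1) + 1·(+7.9) = +20.0
Reactants: 2·(-68.3) + 3/2·(+0.0) = -136.6
ΔHrxn = (+20.0) − (-136.6) = 156.6 kcal/mol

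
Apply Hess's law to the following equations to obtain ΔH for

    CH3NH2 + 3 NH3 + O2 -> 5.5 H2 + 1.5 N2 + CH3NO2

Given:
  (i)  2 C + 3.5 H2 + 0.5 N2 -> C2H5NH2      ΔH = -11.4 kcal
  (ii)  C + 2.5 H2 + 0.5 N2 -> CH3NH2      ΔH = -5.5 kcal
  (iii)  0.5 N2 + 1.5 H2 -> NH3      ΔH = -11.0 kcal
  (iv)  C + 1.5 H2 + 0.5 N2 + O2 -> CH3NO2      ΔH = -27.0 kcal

(i): not needed.
(ii) reversed: +5.5 kcal
(iii) reversed and × 3: (-3)·(-11.0) = +33.0 kcal
(iv) as written: -27.0 kcal
ΔH = (+5.5) + (+33.0) + (-27.0) = 11.5 kcal

ΔH = 11.5 kcal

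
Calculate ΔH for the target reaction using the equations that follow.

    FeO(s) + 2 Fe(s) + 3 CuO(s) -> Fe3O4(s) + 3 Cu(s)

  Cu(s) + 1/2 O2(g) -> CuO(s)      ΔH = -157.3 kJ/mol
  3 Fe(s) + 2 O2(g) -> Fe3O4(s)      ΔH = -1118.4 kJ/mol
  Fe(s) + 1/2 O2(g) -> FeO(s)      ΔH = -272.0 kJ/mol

ΔH = -374.5 kJ/mol

equation 1 reversed and × 3: (-3)·(-157.3) = +471.9 kJ/mol
equation 2 as written: -1118.4 kJ/mol
equation 3 reversed: +272.0 kJ/mol
ΔH = (+471.9) + (-1118.4) + (+272.0) = -374.5 kJ/mol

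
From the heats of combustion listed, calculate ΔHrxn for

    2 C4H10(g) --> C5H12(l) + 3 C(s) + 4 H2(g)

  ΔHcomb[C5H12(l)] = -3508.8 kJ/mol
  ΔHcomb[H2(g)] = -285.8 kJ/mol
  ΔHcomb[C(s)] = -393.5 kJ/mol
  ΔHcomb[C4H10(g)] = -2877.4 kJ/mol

With combustion enthalpies, reactants minus products:
= [2·(-2877.4)] − [1·(-3508.8) + 3·(-393.5) + 4·(-285.8)]
= 77.7 kJ/mol

ΔHrxn = 77.7 kJ/mol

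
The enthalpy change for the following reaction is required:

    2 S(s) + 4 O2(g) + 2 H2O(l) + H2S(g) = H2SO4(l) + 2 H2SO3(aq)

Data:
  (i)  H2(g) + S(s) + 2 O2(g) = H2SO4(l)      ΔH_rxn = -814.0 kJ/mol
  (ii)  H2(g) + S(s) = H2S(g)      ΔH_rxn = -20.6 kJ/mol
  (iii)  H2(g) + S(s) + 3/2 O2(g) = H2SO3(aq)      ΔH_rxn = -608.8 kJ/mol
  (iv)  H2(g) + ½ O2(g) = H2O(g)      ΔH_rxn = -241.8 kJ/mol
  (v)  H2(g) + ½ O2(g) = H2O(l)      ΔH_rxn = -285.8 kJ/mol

ΔH_rxn = -1439.4 kJ/mol

(i) as written: -814.0 kJ/mol
(ii) reversed: +20.6 kJ/mol
(iii) × 2: (2)·(-608.8) = -1217.6 kJ/mol
(iv): not needed.
(v) reversed and × 2: (-2)·(-285.8) = +571.6 kJ/mol
ΔH_rxn = (-814.0) + (+20.6) + (-1217.6) + (+571.6) = -1439.4 kJ/mol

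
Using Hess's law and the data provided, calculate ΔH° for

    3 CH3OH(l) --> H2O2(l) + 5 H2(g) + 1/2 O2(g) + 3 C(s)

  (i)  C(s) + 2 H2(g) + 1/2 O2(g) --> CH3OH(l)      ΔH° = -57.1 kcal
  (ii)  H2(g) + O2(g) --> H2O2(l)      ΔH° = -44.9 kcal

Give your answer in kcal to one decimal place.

(i) reversed and × 3 (reverse to put CH3OH(l) on the reactant side; ×3 to match 3 CH3OH(l) in the target): (-3)·(-57.1) = +171.3 kcal
(ii) as written (H2O2(l) already on the product side): -44.9 kcal
ΔH° = (+171.3) + (-44.9) = 126.4 kcal

ΔH° = 126.4 kcal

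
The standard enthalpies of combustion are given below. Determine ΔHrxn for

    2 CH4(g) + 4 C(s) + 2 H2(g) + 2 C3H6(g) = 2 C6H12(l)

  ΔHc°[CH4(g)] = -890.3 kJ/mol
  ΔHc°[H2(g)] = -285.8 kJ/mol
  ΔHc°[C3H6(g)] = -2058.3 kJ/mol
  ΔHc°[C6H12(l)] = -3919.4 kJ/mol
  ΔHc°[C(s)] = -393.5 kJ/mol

ΔHrxn = -204.0 kJ/mol

With combustion enthalpies, reactants minus products:
= [2·(-890.3) + 4·(-393.5) + 2·(-285.8) + 2·(-2058.3)] − [2·(-3919.4)]
= -204.0 kJ/mol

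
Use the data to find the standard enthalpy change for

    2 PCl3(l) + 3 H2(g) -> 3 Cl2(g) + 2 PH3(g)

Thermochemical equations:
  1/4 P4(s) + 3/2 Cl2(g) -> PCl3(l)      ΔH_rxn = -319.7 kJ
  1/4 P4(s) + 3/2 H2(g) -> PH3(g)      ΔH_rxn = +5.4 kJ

equation 1 reversed and × 2: (-2)·(-319.7) = +639.4 kJ
equation 2 × 2: (2)·(+5.4) = +10.8 kJ
Since enthalpy is a state function, ΔH_rxn = (+639.4) + (+10.8) = 650.2 kJ

ΔH_rxn = 650.2 kJ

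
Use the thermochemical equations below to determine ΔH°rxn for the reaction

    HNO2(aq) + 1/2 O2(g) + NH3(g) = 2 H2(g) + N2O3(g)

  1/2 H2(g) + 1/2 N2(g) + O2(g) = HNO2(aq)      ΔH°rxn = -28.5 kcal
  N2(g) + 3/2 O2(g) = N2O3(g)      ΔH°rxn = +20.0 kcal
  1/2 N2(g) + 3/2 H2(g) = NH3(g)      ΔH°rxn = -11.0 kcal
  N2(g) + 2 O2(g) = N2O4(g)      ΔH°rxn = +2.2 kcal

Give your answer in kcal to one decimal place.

equation 1 reversed: +28.5 kcal
equation 2 as written: +20.0 kcal
equation 3 reversed: +11.0 kcal
equation 4: not needed.
ΔH°rxn = (-1)·(-28.5) + (1)·(+20.0) + (-1)·(-11.0) = 59.5 kcal

ΔH°rxn = 59.5 kcal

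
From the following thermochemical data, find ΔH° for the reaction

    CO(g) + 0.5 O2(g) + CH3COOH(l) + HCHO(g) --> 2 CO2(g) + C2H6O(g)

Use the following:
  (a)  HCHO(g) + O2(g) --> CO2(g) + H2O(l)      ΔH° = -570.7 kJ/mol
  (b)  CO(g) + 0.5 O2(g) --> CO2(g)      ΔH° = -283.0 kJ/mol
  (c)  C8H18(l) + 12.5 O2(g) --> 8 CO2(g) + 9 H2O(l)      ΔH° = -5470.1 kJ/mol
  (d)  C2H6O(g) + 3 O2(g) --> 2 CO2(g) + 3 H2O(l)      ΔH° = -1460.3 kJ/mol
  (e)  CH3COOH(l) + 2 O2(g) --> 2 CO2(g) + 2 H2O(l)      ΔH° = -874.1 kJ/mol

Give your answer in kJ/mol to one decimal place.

(a) as written (HCHO(g) already on the reactant side): -570.7 kJ/mol
(b) as written (CO(g) already on the reactant side): -283.0 kJ/mol
(c): not needed (C8H18(l) appears nowhere else).
(d) reversed (C2H6O(g) must end up as a product): +1460.3 kJ/mol
(e) as written (CH3COOH(l) already on the reactant side): -874.1 kJ/mol
ΔH° = (1)·(-570.7) + (1)·(-283.0) + (-1)·(-1460.3) + (1)·(-874.1) = -267.5 kJ/mol

ΔH° = -267.5 kJ/mol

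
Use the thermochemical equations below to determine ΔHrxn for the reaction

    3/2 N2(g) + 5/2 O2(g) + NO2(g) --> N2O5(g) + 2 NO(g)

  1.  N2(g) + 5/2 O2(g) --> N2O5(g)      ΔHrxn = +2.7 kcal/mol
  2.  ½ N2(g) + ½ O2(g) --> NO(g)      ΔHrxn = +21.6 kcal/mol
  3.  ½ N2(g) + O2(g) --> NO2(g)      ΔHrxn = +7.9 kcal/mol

eq. 1 as written (N2O5(g) already on the product side): +2.7 kcal/mol
eq. 2 × 2 (scale by 2 for the 2 NO(g)): (2)·(+21.6) = +43.2 kcal/mol
eq. 3 reversed (reverse to put NO2(g) on the reactant side): -7.9 kcal/mol
ΔHrxn = (+2.7) + (+43.2) + (-7.9) = 38.0 kcal/mol

ΔHrxn = 38.0 kcal/mol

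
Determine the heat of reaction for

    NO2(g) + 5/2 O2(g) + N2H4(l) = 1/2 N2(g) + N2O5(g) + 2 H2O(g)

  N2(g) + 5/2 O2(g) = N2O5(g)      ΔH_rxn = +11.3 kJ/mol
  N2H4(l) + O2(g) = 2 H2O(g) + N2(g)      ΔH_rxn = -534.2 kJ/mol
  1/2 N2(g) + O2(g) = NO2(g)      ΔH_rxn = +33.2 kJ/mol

ΔH_rxn = -556.1 kJ/mol

equation 1 as written (N2O5(g) already on the product side): +11.3 kJ/mol
equation 2 as written (N2H4(l) already on the reactant side): -534.2 kJ/mol
equation 3 reversed (reverse to put NO2(g) on the reactant side): -33.2 kJ/mol
By Hess's law, ΔH_rxn = (+11.3) + (-534.2) + (-33.2) = -556.1 kJ/mol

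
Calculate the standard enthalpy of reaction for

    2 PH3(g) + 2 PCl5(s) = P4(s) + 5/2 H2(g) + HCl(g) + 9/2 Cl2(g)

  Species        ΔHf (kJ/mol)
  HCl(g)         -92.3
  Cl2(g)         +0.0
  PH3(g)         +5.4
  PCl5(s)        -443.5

ΔHrxn = 783.9 kJ/mol

Products: 1·(+0.0) + 5/2·(+0.0) + 1·(-92.3) + 9/2·(+0.0) = -92.3
Reactants: 2·(+5.4) + 2·(-443.5) = -876.2
ΔHrxn = (-92.3) − (-876.2) = 783.9 kJ/mol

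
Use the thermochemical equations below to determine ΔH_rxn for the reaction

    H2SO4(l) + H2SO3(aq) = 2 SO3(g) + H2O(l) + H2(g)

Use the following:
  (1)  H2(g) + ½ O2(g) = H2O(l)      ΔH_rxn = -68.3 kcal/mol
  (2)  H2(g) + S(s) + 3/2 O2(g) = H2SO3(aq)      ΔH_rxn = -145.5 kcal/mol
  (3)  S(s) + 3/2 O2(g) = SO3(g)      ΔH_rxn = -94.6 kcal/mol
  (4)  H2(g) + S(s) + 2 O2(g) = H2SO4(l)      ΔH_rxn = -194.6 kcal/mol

ΔH_rxn = 82.6 kcal/mol

(1) as written (H2O(l) already on the product side): -68.3 kcal/mol
(2) reversed (H2SO3(aq) must end up as a reactant): +145.5 kcal/mol
(3) × 2 (scale by 2 for the 2 SO3(g)): (2)·(-94.6) = -189.2 kcal/mol
(4) reversed (H2SO4(l) must end up as a reactant): +194.6 kcal/mol
ΔH_rxn = (-68.3) + (+145.5) + (-189.2) + (+194.6) = 82.6 kcal/mol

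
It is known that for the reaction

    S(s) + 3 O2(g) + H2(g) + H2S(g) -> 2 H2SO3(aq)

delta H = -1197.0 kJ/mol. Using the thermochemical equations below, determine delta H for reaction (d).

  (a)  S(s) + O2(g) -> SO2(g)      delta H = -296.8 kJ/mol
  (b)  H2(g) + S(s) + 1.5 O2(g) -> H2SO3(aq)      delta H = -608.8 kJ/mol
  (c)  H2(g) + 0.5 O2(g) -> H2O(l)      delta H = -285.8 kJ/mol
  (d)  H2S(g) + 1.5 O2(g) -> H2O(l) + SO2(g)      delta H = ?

delta H = -562.0 kJ/mol

(a) reversed: +296.8 kJ/mol
(b) × 2 (scale by 2 for the 2 H2SO3(aq)): (2)·(-608.8) = -1217.6 kJ/mol
(c) reversed: +285.8 kJ/mol
(d) as written (H2S(g) already on the reactant side): contributes x
-1197.0 = (+296.8) + (-1217.6) + (+285.8) + x
x = (-1197.0 − (-635.0)) / (1) = -562.0 kJ/mol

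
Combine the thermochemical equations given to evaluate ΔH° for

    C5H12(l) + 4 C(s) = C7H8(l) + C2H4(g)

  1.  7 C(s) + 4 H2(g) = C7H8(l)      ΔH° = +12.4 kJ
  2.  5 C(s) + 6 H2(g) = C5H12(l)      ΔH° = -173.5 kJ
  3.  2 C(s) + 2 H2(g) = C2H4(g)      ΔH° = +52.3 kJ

ΔH° = 238.2 kJ

eq. 1 as written (C7H8(l) already on the product side): +12.4 kJ
eq. 2 reversed (reverse to put C5H12(l) on the reactant side): +173.5 kJ
eq. 3 as written (C2H4(g) already on the product side): +52.3 kJ
Combining the equations, ΔH° = (1)·(+12.4) + (-1)·(-173.5) + (1)·(+52.3) = 238.2 kJ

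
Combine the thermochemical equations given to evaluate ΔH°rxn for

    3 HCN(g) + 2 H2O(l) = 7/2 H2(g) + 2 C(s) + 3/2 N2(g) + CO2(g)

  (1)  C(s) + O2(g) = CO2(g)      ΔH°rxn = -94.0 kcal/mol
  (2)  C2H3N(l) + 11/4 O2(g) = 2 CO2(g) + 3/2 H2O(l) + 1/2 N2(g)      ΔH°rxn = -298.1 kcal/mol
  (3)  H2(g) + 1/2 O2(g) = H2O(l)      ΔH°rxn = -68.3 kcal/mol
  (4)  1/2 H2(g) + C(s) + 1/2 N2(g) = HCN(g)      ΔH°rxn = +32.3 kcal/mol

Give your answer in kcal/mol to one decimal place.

ΔH°rxn = -54.3 kcal/mol

(1) as written: -94.0 kcal/mol
(2): not needed (C2H3N(l) appears nowhere else).
(3) reversed and × 2: (-2)·(-68.3) = +136.6 kcal/mol
(4) reversed and × 3 (HCN(g) must end up as a reactant; scale by 3 for the 3 HCN(g)): (-3)·(+32.3) = -96.9 kcal/mol
Combining the equations, ΔH°rxn = (-94.0) + (+136.6) + (-96.9) = -54.3 kcal/mol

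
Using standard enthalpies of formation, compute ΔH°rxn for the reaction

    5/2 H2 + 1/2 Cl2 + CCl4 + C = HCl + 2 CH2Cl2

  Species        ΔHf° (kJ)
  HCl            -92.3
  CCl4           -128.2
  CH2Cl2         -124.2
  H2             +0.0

ΔH°rxn = -212.5 kJ

Products: 1·(-92.3) + 2·(-124.2) = -340.7
Reactants: 5/2·(+0.0) + 1/2·(+0.0) + 1·(-128.2) + 1·(+0.0) = -128.2
ΔH°rxn = (-340.7) − (-128.2) = -212.5 kJ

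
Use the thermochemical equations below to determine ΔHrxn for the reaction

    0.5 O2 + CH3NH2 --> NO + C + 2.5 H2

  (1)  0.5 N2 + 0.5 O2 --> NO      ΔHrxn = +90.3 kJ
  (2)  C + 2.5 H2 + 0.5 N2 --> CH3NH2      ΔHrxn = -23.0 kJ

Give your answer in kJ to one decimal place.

ΔHrxn = 113.3 kJ

(1) as written (NO already on the product side): +90.3 kJ
(2) reversed (CH3NH2 must end up as a reactant): +23.0 kJ
By Hess's law, ΔHrxn = (1)·(+90.3) + (-1)·(-23.0) = 113.3 kJ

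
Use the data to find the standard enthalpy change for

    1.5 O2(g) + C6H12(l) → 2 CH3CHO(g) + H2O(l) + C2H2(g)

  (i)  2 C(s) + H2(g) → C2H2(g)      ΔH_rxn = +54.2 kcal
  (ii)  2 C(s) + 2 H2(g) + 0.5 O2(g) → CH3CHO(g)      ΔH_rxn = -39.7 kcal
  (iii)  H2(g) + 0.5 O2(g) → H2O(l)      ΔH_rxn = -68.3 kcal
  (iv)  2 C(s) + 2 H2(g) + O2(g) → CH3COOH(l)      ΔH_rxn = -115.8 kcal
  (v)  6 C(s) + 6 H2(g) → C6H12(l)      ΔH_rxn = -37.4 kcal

(i) as written: +54.2 kcal
(ii) × 2: (2)·(-39.7) = -79.4 kcal
(iii) as written: -68.3 kcal
(iv): not needed.
(v) reversed: +37.4 kcal
Combining the equations, ΔH_rxn = (+54.2) + (-79.4) + (-68.3) + (+37.4) = -56.1 kcal

ΔH_rxn = -56.1 kcal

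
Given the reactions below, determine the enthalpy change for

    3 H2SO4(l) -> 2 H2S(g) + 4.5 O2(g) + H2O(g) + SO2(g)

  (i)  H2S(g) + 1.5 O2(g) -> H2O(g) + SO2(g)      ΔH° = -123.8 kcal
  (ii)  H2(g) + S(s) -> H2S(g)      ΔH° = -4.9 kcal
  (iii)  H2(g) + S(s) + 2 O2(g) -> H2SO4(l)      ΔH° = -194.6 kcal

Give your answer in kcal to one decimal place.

(i) as written: -123.8 kcal
(ii) × 3: (3)·(-4.9) = -14.7 kcal
(iii) reversed and × 3: (-3)·(-194.6) = +583.8 kcal
By Hess's law, ΔH° = (-123.8) + (-14.7) + (+583.8) = 445.3 kcal

ΔH° = 445.3 kcal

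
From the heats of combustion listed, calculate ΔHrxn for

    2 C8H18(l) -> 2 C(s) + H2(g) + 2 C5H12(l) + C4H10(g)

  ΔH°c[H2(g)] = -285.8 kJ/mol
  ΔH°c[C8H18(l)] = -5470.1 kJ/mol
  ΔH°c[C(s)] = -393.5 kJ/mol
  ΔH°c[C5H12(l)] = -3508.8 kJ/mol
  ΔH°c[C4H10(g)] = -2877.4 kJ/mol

ΔHrxn = 27.6 kJ/mol

Using ΔH = Σ nΔHc°(reactants) − Σ nΔHc°(products):
= [2·(-5470.1)] − [2·(-393.5) + 1·(-285.8) + 2·(-3508.8) + 1·(-2877.4)]
= 27.6 kJ/mol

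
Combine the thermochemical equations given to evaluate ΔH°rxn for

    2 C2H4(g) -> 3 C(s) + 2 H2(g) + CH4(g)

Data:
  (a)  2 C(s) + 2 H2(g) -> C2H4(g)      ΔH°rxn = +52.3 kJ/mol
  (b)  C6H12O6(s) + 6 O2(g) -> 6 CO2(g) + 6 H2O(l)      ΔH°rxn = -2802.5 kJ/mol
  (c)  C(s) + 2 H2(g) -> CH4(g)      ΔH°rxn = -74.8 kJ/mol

(a) reversed and × 2: (-2)·(+52.3) = -104.6 kJ/mol
(b): not needed.
(c) as written: -74.8 kJ/mol
ΔH°rxn = (-2)·(+52.3) + (1)·(-74.8) = -179.4 kJ/mol

ΔH°rxn = -179.4 kJ/mol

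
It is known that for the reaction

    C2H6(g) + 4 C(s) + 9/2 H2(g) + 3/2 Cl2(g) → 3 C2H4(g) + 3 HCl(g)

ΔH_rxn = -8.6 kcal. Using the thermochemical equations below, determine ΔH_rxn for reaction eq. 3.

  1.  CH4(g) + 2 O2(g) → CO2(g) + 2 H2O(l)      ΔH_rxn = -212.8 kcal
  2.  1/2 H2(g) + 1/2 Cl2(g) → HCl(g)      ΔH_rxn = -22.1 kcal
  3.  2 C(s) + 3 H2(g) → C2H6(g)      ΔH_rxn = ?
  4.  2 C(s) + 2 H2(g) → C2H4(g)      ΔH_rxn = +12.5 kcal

ΔH_rxn = -20.2 kcal

eq. 1: not needed.
eq. 2 × 3: (3)·(-22.1) = -66.3 kcal
eq. 3 reversed: contributes −x
eq. 4 × 3: (3)·(+12.5) = +37.5 kcal
-8.6 = (-66.3) + (+37.5) − x
x = (-8.6 − (-28.8)) / (-1) = -20.2 kcal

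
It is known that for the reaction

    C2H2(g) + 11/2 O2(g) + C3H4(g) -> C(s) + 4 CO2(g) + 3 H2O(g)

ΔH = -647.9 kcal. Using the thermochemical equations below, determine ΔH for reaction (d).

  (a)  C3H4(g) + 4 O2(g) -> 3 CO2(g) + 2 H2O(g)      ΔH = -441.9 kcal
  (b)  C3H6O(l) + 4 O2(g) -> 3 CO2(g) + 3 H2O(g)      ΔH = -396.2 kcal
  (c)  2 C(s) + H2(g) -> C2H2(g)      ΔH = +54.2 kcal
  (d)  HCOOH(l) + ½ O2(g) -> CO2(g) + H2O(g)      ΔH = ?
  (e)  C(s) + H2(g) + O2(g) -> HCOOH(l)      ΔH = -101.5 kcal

(a) as written (C3H4(g) already on the reactant side): -441.9 kcal
(b): not needed (C3H6O(l) appears nowhere else).
(c) reversed (reverse to put C2H2(g) on the reactant side): -54.2 kcal
(d) as written: contributes x
(e) as written: -101.5 kcal
-647.9 = (-441.9) + (-54.2) + (-101.5) + x
x = (-647.9 − (-597.6)) / (1) = -50.3 kcal

ΔH = -50.3 kcal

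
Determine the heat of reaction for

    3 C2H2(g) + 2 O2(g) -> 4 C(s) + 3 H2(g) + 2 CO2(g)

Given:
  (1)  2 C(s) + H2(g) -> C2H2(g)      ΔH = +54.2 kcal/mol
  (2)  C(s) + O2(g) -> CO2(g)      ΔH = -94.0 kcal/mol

(1) reversed and × 3: (-3)·(+54.2) = -162.6 kcal/mol
(2) × 2: (2)·(-94.0) = -188.0 kcal/mol
Combining the equations, ΔH = (-3)·(+54.2) + (2)·(-94.0) = -350.6 kcal/mol

ΔH = -350.6 kcal/mol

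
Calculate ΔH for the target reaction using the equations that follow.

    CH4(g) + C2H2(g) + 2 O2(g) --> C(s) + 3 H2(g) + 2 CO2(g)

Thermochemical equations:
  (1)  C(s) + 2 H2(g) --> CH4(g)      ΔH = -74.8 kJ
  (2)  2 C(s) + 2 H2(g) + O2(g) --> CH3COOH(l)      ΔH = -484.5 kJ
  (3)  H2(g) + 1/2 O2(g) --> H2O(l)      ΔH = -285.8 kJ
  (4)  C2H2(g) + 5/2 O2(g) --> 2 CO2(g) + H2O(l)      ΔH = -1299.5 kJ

(1) reversed (reverse to put CH4(g) on the reactant side): +74.8 kJ
(2): not needed (CH3COOH(l) appears nowhere else).
(3) reversed: +285.8 kJ
(4) as written (C2H2(g) already on the reactant side): -1299.5 kJ
Combining the equations, ΔH = (+74.8) + (+285.8) + (-1299.5) = -938.9 kJ

ΔH = -938.9 kJ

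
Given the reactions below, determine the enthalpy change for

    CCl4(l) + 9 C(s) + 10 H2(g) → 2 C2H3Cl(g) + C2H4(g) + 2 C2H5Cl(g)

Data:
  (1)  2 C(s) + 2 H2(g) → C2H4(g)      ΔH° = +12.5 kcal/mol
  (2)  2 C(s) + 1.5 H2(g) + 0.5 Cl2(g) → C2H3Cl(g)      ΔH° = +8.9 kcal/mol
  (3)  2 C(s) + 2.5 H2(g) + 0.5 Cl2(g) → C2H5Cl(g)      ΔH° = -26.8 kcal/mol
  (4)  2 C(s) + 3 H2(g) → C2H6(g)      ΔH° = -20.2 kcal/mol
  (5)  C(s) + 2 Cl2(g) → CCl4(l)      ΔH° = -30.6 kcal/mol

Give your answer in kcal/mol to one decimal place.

ΔH° = 7.3 kcal/mol

(1) as written: +12.5 kcal/mol
(2) × 2: (2)·(+8.9) = +17.8 kcal/mol
(3) × 2: (2)·(-26.8) = -53.6 kcal/mol
(4): not needed.
(5) reversed: +30.6 kcal/mol
ΔH° = (+12.5) + (+17.8) + (-53.6) + (+30.6) = 7.3 kcal/mol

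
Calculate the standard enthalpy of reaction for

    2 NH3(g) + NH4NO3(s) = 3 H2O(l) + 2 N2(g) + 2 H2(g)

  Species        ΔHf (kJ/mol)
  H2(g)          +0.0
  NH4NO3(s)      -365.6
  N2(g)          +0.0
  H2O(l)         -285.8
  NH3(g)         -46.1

Products: 3·(-285.8) + 2·(+0.0) + 2·(+0.0) = -857.4
Reactants: 2·(-46.1) + 1·(-365.6) = -457.8
ΔHrxn = (-857.4) − (-457.8) = -399.6 kJ/mol

ΔHrxn = -399.6 kJ/mol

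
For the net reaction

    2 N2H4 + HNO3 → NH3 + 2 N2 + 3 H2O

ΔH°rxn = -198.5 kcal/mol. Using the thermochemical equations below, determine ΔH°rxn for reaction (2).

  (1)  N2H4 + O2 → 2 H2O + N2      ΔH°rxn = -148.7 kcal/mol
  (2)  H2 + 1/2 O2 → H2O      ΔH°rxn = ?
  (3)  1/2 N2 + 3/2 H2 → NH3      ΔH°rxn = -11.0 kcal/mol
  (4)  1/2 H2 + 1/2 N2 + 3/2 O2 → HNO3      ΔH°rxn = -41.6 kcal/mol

(1) × 2: (2)·(-148.7) = -297.4 kcal/mol
(2) reversed: contributes −x
(3) as written: -11.0 kcal/mol
(4) reversed: +41.6 kcal/mol
-198.5 = (-297.4) + (-11.0) + (+41.6) − x
x = (-198.5 − (-266.8)) / (-1) = -68.3 kcal/mol

ΔH°rxn = -68.3 kcal/mol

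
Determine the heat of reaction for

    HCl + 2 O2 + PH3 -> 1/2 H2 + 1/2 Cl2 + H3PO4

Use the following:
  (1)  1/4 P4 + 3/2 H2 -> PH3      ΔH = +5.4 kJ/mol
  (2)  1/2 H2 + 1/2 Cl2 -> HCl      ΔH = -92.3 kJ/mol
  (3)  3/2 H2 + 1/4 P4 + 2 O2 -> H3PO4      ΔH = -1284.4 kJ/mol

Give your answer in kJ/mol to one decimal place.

ΔH = -1197.5 kJ/mol

(1) reversed (reverse to put PH3 on the reactant side): -5.4 kJ/mol
(2) reversed (reverse to put HCl on the reactant side): +92.3 kJ/mol
(3) as written (H3PO4 already on the product side): -1284.4 kJ/mol
ΔH = (-1)·(+5.4) + (-1)·(-92.3) + (1)·(-1284.4) = -1197.5 kJ/mol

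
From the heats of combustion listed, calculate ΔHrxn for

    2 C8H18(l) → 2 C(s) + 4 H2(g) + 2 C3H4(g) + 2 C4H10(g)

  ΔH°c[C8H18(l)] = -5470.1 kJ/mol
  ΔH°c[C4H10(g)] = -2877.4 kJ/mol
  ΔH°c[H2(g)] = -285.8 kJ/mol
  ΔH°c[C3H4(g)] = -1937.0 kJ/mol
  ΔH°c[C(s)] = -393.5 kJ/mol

ΔHrxn = 618.8 kJ/mol

Using ΔH = Σ nΔHc°(reactants) − Σ nΔHc°(products):
= [2·(-5470.1)] − [2·(-393.5) + 4·(-285.8) + 2·(-1937.0) + 2·(-2877.4)]
= 618.8 kJ/mol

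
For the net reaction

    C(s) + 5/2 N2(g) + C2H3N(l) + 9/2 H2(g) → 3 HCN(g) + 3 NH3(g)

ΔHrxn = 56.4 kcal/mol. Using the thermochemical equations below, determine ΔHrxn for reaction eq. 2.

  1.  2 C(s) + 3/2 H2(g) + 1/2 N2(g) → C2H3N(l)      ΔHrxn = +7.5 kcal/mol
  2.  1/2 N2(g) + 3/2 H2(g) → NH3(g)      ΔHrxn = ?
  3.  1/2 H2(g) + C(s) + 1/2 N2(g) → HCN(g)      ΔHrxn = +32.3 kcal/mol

ΔHrxn = -11.0 kcal/mol

eq. 1 reversed (C2H3N(l) must end up as a reactant): -7.5 kcal/mol
eq. 2 × 3 (×3 to match 3 NH3(g) in the target): contributes 3·x
eq. 3 × 3 (scale by 3 for the 3 HCN(g)): (3)·(+32.3) = +96.9 kcal/mol
+56.4 = (-7.5) + (+96.9) + 3·x
x = (+56.4 − (+89.4)) / (3) = -11.0 kcal/mol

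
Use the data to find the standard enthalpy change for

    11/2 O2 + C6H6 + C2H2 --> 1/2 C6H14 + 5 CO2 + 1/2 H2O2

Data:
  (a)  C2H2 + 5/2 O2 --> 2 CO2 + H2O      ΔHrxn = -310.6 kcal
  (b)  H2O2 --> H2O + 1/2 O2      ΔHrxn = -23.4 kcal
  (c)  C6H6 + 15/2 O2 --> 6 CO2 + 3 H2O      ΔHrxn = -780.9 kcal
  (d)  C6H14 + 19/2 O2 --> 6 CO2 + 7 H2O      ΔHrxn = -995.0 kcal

ΔHrxn = -582.3 kcal

(a) as written (C2H2 already on the reactant side): -310.6 kcal
(b) reversed and × 1/2 (H2O2 must end up as a product; scale by 1/2 for the 1/2 H2O2): (-1/2)·(-23.4) = +11.7 kcal
(c) as written (C6H6 already on the reactant side): -780.9 kcal
(d) reversed and × 1/2 (C6H14 must end up as a product; ×1/2 to match 1/2 C6H14 in the target): (-1/2)·(-995.0) = +497.5 kcal
ΔHrxn = (1)·(-310.6) + (-1/2)·(-23.4) + (1)·(-780.9) + (-1/2)·(-995.0) = -582.3 kcal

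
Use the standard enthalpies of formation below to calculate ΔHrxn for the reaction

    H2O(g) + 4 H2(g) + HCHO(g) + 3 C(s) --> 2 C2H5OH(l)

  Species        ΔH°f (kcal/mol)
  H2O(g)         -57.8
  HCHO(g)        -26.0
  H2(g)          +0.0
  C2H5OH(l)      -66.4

ΔH°rxn = Σ nΔHf°(products) − Σ nΔHf°(reactants).
Products: 2·(-66.4) = -132.8
Reactants: 1·(-57.8) + 4·(+0.0) + 1·(-26.0) + 3·(+0.0) = -83.8
ΔHrxn = (-132.8) − (-83.8) = -49.0 kcal/mol

ΔHrxn = -49.0 kcal/mol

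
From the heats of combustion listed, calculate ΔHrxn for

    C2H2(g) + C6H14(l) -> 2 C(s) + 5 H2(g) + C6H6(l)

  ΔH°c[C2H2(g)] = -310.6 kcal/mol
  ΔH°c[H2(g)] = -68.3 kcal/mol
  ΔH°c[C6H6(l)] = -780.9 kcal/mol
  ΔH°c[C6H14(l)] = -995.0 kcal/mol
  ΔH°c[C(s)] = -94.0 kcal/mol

With combustion enthalpies, reactants minus products:
= [1·(-310.6) + 1·(-995.0)] − [2·(-94.0) + 5·(-68.3) + 1·(-780.9)]
= 4.8 kcal/mol

ΔHrxn = 4.8 kcal/mol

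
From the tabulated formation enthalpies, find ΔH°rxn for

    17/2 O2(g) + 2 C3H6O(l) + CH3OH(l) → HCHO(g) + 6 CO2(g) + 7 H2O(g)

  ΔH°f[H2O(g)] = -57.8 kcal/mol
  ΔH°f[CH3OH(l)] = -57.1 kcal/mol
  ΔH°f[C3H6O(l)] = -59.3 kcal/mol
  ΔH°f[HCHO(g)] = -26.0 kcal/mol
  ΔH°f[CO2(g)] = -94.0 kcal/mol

ΔH°rxn = -818.9 kcal/mol

Products: 1·(-26.0) + 6·(-94.0) + 7·(-57.8) = -994.6
Reactants: 17/2·(+0.0) + 2·(-59.3) + 1·(-57.1) = -175.7
ΔH°rxn = (-994.6) − (-175.7) = -818.9 kcal/mol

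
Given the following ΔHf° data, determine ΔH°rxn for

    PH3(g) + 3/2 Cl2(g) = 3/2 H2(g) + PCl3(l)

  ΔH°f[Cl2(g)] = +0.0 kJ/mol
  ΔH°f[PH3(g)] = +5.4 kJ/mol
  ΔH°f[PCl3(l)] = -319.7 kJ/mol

ΔH°rxn = -325.1 kJ/mol

Products: 3/2·(+0.0) + 1·(-319.7) = -319.7
Reactants: 1·(+5.4) + 3/2·(+0.0) = +5.4
ΔH°rxn = (-319.7) − (+5.4) = -325.1 kJ/mol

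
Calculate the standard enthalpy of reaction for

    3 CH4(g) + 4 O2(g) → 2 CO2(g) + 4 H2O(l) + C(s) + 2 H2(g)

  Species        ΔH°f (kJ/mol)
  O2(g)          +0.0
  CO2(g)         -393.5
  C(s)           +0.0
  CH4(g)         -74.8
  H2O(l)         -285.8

ΔH_rxn = -1705.8 kJ/mol

Products: 2·(-393.5) + 4·(-285.8) + 1·(+0.0) + 2·(+0.0) = -1930.2
Reactants: 3·(-74.8) + 4·(+0.0) = -224.4
ΔH_rxn = (-1930.2) − (-224.4) = -1705.8 kJ/mol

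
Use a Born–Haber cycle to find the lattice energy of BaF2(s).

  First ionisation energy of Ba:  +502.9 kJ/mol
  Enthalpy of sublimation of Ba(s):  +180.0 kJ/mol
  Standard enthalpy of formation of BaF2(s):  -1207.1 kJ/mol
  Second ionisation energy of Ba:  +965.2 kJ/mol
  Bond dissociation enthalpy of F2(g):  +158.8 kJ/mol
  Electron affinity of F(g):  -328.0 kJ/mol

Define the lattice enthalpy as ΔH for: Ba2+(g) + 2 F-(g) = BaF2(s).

ΔHf° = 1·ΔHsub + 1·(ΣIE) + 1·D(F2) + 2·EA + U
-1207.1 = 1·(+180.0) + 1·(+1468.1) + 1·(+158.8) + 2·(-328.0) + U
U = -1207.1 − (+1150.9) = -2358.0 kJ/mol

U = -2358.0 kJ/mol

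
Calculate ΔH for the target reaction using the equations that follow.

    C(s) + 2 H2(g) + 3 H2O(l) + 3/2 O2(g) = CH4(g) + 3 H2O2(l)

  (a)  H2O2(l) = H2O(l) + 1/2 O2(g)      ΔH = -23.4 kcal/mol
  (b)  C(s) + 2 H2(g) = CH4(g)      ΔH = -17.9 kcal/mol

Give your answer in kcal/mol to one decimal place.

ΔH = 52.3 kcal/mol

(a) reversed and × 3: (-3)·(-23.4) = +70.2 kcal/mol
(b) as written: -17.9 kcal/mol
ΔH = (-3)·(-23.4) + (1)·(-17.9) = 52.3 kcal/mol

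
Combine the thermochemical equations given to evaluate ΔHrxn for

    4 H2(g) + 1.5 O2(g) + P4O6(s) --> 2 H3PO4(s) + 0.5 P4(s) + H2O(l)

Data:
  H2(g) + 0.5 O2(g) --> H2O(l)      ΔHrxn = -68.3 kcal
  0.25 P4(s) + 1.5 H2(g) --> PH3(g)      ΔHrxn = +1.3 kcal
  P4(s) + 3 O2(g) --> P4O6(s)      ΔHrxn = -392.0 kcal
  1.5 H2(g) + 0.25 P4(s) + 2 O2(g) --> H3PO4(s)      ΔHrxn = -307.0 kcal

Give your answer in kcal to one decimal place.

equation 1 as written: -68.3 kcal
equation 2: not needed.
equation 3 reversed: +392.0 kcal
equation 4 × 2: (2)·(-307.0) = -614.0 kcal
By Hess's law, ΔHrxn = (1)·(-68.3) + (-1)·(-392.0) + (2)·(-307.0) = -290.3 kcal

ΔHrxn = -290.3 kcal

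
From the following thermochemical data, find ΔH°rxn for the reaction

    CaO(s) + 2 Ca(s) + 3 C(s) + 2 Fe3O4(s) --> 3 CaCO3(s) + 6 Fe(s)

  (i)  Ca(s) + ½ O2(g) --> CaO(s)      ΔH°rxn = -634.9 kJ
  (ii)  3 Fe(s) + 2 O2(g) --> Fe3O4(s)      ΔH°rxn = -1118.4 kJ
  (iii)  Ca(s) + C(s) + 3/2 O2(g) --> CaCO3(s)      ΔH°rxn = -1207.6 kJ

ΔH°rxn = -751.1 kJ

(i) reversed: +634.9 kJ
(ii) reversed and × 2: (-2)·(-1118.4) = +2236.8 kJ
(iii) × 3: (3)·(-1207.6) = -3622.8 kJ
By Hess's law, ΔH°rxn = (-1)·(-634.9) + (-2)·(-1118.4) + (3)·(-1207.6) = -751.1 kJ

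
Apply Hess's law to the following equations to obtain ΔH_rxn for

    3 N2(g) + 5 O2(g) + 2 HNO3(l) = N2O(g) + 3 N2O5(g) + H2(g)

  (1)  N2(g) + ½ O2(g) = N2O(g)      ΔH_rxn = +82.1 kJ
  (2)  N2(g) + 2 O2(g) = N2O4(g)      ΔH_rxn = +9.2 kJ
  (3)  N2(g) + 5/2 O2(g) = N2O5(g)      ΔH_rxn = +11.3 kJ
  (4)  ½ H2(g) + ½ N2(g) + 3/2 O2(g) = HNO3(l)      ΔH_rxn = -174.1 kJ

ΔH_rxn = 464.2 kJ

(1) as written: +82.1 kJ
(2): not needed.
(3) × 3: (3)·(+11.3) = +33.9 kJ
(4) reversed and × 2: (-2)·(-174.1) = +348.2 kJ
Since enthalpy is a state function, ΔH_rxn = (+82.1) + (+33.9) + (+348.2) = 464.2 kJ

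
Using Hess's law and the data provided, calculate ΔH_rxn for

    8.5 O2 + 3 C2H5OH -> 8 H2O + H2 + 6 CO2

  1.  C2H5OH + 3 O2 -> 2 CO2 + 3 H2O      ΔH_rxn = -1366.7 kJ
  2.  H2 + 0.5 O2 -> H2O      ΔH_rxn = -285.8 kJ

ΔH_rxn = -3814.3 kJ

eq. 1 × 3: (3)·(-1366.7) = -4100.1 kJ
eq. 2 reversed: +285.8 kJ
ΔH_rxn = (3)·(-1366.7) + (-1)·(-285.8) = -3814.3 kJ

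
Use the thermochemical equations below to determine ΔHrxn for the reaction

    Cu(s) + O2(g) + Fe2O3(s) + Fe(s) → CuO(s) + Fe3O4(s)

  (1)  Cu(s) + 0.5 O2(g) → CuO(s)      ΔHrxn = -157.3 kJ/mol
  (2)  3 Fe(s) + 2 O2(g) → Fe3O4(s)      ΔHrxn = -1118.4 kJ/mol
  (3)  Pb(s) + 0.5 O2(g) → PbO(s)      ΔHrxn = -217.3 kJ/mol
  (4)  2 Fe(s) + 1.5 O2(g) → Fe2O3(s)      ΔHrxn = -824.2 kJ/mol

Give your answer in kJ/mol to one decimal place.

ΔHrxn = -451.5 kJ/mol

(1) as written: -157.3 kJ/mol
(2) as written: -1118.4 kJ/mol
(3): not needed.
(4) reversed: +824.2 kJ/mol
Summing the manipulated equations, ΔHrxn = (1)·(-157.3) + (1)·(-1118.4) + (-1)·(-824.2) = -451.5 kJ/mol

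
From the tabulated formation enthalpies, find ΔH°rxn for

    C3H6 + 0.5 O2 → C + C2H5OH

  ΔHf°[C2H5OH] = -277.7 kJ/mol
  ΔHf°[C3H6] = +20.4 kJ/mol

ΔH°rxn = -298.1 kJ/mol

Products: 1·(+0.0) + 1·(-277.7) = -277.7
Reactants: 1·(+20.4) + 1/2·(+0.0) = +20.4
ΔH°rxn = (-277.7) − (+20.4) = -298.1 kJ/mol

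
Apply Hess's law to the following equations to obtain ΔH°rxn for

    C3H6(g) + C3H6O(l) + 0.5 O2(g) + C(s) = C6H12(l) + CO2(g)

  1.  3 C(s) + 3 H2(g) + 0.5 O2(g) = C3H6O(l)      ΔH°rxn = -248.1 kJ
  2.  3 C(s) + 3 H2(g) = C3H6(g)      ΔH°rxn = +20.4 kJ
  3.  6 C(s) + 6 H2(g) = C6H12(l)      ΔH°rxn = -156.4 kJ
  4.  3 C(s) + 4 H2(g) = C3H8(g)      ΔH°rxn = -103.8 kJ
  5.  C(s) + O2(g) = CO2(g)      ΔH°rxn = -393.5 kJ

ΔH°rxn = -322.2 kJ

eq. 1 reversed (C3H6O(l) must end up as a reactant): +248.1 kJ
eq. 2 reversed (reverse to put C3H6(g) on the reactant side): -20.4 kJ
eq. 3 as written (C6H12(l) already on the product side): -156.4 kJ
eq. 4: not needed (C3H8(g) appears nowhere else).
eq. 5 as written (CO2(g) already on the product side): -393.5 kJ
Combining the equations, ΔH°rxn = (-1)·(-248.1) + (-1)·(+20.4) + (1)·(-156.4) + (1)·(-393.5) = -322.2 kJ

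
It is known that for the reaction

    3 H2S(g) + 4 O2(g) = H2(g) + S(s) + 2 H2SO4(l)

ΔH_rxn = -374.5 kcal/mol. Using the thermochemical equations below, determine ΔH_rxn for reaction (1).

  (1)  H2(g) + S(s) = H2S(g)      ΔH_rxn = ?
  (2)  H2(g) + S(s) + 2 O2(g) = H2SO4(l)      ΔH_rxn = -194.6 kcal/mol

ΔH_rxn = -4.9 kcal/mol

(1) reversed and × 3: contributes −3·x
(2) × 2: (2)·(-194.6) = -389.2 kcal/mol
-374.5 = (-389.2) − 3·x
x = (-374.5 − (-389.2)) / (-3) = -4.9 kcal/mol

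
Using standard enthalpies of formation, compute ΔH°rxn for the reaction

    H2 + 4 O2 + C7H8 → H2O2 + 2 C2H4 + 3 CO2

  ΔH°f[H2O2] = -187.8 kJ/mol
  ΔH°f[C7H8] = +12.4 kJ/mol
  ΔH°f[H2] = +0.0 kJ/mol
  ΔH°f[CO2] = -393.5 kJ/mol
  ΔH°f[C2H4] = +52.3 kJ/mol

ΔH°rxn = -1276.1 kJ/mol

Products: 1·(-187.8) + 2·(+52.3) + 3·(-393.5) = -1263.7
Reactants: 1·(+0.0) + 4·(+0.0) + 1·(+12.4) = +12.4
ΔH°rxn = (-1263.7) − (+12.4) = -1276.1 kJ/mol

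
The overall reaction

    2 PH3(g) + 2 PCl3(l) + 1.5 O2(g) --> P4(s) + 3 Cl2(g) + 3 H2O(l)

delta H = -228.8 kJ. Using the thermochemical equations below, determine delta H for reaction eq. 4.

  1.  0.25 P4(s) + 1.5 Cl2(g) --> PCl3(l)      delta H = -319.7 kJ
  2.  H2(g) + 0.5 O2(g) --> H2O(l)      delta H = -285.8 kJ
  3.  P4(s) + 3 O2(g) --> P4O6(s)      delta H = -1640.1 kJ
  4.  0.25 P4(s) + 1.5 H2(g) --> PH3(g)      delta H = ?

eq. 1 reversed and × 2 (PCl3(l) must end up as a reactant; ×2 to match 2 PCl3(l) in the target): (-2)·(-319.7) = +639.4 kJ
eq. 2 × 3 (scale by 3 for the 3 H2O(l)): (3)·(-285.8) = -857.4 kJ
eq. 3: not needed (P4O6(s) appears nowhere else).
eq. 4 reversed and × 2 (PH3(g) must end up as a reactant; ×2 to match 2 PH3(g) in the target): contributes −2·x
-228.8 = (+639.4) + (-857.4) − 2·x
x = (-228.8 − (-218.0)) / (-2) = 5.4 kJ

delta H = 5.4 kJ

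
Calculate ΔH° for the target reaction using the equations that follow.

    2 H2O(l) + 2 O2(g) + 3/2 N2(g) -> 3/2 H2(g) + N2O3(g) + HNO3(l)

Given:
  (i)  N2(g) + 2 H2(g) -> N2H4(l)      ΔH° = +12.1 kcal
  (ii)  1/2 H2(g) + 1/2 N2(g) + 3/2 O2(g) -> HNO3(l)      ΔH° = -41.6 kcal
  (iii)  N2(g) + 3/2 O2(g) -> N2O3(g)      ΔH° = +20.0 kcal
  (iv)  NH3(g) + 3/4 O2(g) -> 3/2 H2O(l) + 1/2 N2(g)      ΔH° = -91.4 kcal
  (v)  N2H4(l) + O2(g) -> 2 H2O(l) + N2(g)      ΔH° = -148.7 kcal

(i) reversed: -12.1 kcal
(ii) as written: -41.6 kcal
(iii) as written: +20.0 kcal
(iv): not needed.
(v) reversed: +148.7 kcal
ΔH° = (-1)·(+12.1) + (1)·(-41.6) + (1)·(+20.0) + (-1)·(-148.7) = 115.0 kcal

ΔH° = 115.0 kcal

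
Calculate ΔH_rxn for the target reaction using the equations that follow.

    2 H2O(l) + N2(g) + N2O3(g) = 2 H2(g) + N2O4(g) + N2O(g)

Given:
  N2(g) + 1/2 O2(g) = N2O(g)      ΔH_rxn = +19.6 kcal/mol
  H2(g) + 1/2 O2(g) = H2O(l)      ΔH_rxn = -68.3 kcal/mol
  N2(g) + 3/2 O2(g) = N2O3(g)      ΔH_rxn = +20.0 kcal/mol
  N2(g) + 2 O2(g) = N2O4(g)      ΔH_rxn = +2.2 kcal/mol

ΔH_rxn = 138.4 kcal/mol

equation 1 as written (N2O(g) already on the product side): +19.6 kcal/mol
equation 2 reversed and × 2 (reverse to put H2O(l) on the reactant side; scale by 2 for the 2 H2O(l)): (-2)·(-68.3) = +136.6 kcal/mol
equation 3 reversed (N2O3(g) must end up as a reactant): -20.0 kcal/mol
equation 4 as written (N2O4(g) already on the product side): +2.2 kcal/mol
ΔH_rxn = (1)·(+19.6) + (-2)·(-68.3) + (-1)·(+20.0) + (1)·(+2.2) = 138.4 kcal/mol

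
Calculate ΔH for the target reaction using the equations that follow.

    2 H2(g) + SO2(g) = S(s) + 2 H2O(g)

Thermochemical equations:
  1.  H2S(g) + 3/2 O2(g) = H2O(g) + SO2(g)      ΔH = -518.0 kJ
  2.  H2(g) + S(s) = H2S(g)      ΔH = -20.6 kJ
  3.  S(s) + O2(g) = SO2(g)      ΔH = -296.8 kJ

ΔH = -186.8 kJ

eq. 1 × 2 (×2 to match 2 H2O(g) in the target): (2)·(-518.0) = -1036.0 kJ
eq. 2 × 2 (scale by 2 for the 2 H2(g)): (2)·(-20.6) = -41.2 kJ
eq. 3 reversed and × 3: (-3)·(-296.8) = +890.4 kJ
Summing the manipulated equations, ΔH = (2)·(-518.0) + (2)·(-20.6) + (-3)·(-296.8) = -186.8 kJ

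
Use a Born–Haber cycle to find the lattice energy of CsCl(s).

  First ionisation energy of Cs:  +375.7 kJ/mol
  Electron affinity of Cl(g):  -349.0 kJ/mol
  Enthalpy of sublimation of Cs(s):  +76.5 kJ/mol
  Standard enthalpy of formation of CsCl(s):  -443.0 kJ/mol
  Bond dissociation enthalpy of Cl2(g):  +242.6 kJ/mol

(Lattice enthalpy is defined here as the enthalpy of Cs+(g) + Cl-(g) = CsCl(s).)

ΔHf° = 1·ΔHsub + 1·(ΣIE) + 1/2·D(Cl2) + 1·EA + U
-443.0 = 1·(+76.5) + 1·(+375.7) + 1/2·(+242.6) + 1·(-349.0) + U
U = -443.0 − (+224.5) = -667.5 kJ/mol

U = -667.5 kJ/mol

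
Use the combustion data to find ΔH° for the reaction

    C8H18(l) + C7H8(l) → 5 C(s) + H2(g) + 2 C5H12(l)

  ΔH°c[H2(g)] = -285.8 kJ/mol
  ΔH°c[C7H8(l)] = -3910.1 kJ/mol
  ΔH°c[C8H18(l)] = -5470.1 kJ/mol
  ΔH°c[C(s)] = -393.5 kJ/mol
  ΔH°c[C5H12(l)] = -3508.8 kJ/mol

ΔH° = -109.3 kJ/mol

With combustion enthalpies, reactants minus products:
= [1·(-5470.1) + 1·(-3910.1)] − [5·(-393.5) + 1·(-285.8) + 2·(-3508.8)]
= -109.3 kJ/mol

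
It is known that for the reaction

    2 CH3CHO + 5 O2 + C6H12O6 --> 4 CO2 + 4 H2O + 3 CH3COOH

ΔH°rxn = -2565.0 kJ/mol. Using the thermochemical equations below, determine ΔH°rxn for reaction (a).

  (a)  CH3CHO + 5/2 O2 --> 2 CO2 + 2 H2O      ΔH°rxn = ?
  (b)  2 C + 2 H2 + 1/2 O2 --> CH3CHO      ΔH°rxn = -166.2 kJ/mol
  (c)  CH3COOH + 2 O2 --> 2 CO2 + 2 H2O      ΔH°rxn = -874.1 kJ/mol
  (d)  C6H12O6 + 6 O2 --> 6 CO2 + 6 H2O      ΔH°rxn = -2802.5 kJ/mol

ΔH°rxn = -1192.4 kJ/mol

(a) × 2: contributes 2·x
(b): not needed.
(c) reversed and × 3: (-3)·(-874.1) = +2622.3 kJ/mol
(d) as written: -2802.5 kJ/mol
-2565.0 = (+2622.3) + (-2802.5) + 2·x
x = (-2565.0 − (-180.2)) / (2) = -1192.4 kJ/mol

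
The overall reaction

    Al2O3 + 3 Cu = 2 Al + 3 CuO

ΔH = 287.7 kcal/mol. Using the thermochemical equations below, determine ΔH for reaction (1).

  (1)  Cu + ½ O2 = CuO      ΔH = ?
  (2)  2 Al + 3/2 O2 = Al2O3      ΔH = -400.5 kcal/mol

(1) × 3: contributes 3·x
(2) reversed: +400.5 kcal/mol
+287.7 = (+400.5) + 3·x
x = (+287.7 − (+400.5)) / (3) = -37.6 kcal/mol

ΔH = -37.6 kcal/mol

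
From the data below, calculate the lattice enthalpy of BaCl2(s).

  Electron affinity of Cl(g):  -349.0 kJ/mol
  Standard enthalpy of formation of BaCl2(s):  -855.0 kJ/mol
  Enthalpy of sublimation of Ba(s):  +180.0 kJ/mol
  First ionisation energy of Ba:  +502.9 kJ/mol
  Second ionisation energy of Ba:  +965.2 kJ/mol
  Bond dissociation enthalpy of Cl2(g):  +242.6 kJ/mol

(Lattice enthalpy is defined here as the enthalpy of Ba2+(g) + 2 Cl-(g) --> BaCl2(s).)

ΔHf° = 1·ΔHsub + 1·(ΣIE) + 1·D(Cl2) + 2·EA + U
-855.0 = 1·(+180.0) + 1·(+1468.1) + 1·(+242.6) + 2·(-349.0) + U
U = -855.0 − (+1192.7) = -2047.7 kJ/mol

U = -2047.7 kJ/mol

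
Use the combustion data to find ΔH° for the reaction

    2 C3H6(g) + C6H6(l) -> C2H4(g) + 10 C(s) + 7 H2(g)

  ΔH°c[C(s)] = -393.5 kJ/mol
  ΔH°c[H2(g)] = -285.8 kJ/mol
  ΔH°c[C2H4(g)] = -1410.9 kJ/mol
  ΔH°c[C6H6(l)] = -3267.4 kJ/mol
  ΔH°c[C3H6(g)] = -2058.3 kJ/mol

ΔH° = -37.5 kJ/mol

Using ΔH = Σ nΔHc°(reactants) − Σ nΔHc°(products):
= [2·(-2058.3) + 1·(-3267.4)] − [1·(-1410.9) + 10·(-393.5) + 7·(-285.8)]
= -37.5 kJ/mol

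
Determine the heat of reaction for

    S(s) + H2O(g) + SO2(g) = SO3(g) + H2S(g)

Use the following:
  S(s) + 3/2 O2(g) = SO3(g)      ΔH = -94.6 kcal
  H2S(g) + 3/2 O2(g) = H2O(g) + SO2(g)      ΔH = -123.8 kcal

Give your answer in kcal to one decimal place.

equation 1 as written: -94.6 kcal
equation 2 reversed: +123.8 kcal
ΔH = (-94.6) + (+123.8) = 29.2 kcal

ΔH = 29.2 kcal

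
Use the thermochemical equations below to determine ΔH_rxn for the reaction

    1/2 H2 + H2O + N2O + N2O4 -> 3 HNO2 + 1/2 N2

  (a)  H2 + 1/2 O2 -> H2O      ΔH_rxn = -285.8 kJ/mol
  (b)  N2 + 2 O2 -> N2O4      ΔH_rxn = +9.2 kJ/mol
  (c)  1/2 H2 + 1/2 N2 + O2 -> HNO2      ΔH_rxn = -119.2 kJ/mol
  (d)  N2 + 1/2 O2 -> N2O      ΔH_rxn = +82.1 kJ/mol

ΔH_rxn = -163.1 kJ/mol

(a) reversed: +285.8 kJ/mol
(b) reversed: -9.2 kJ/mol
(c) × 3: (3)·(-119.2) = -357.6 kJ/mol
(d) reversed: -82.1 kJ/mol
Since enthalpy is a state function, ΔH_rxn = (+285.8) + (-9.2) + (-357.6) + (-82.1) = -163.1 kJ/mol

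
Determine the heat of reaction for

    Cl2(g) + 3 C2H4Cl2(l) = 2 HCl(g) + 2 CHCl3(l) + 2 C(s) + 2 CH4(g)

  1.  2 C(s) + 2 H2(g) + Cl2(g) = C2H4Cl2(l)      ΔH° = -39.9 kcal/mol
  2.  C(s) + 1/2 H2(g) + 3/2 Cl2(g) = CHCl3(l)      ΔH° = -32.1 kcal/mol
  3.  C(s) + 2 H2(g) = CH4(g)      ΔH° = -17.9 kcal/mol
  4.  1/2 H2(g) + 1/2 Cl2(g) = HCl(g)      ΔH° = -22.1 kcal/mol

ΔH° = -24.5 kcal/mol

eq. 1 reversed and × 3 (C2H4Cl2(l) must end up as a reactant; ×3 to match 3 C2H4Cl2(l) in the target): (-3)·(-39.9) = +119.7 kcal/mol
eq. 2 × 2 (scale by 2 for the 2 CHCl3(l)): (2)·(-32.1) = -64.2 kcal/mol
eq. 3 × 2 (×2 to match 2 CH4(g) in the target): (2)·(-17.9) = -35.8 kcal/mol
eq. 4 × 2 (×2 to match 2 HCl(g) in the target): (2)·(-22.1) = -44.2 kcal/mol
ΔH° = (+119.7) + (-64.2) + (-35.8) + (-44.2) = -24.5 kcal/mol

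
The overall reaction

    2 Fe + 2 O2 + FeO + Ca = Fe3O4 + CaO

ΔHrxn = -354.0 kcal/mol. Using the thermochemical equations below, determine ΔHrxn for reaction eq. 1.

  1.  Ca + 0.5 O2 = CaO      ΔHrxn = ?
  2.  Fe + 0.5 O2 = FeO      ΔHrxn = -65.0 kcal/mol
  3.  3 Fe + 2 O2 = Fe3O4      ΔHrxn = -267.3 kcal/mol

eq. 1 as written (CaO already on the product side): contributes x
eq. 2 reversed (reverse to put FeO on the reactant side): +65.0 kcal/mol
eq. 3 as written (Fe3O4 already on the product side): -267.3 kcal/mol
-354.0 = (+65.0) + (-267.3) + x
x = (-354.0 − (-202.3)) / (1) = -151.7 kcal/mol

ΔHrxn = -151.7 kcal/mol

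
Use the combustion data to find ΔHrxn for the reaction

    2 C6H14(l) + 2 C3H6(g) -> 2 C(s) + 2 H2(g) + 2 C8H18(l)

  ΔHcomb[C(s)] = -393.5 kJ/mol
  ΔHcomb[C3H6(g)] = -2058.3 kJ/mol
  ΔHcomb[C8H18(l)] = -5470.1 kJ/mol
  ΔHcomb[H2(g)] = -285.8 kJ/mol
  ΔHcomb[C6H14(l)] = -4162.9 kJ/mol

ΔHrxn = -143.6 kJ/mol

Using ΔH = Σ nΔHc°(reactants) − Σ nΔHc°(products):
= [2·(-4162.9) + 2·(-2058.3)] − [2·(-393.5) + 2·(-285.8) + 2·(-5470.1)]
= -143.6 kJ/mol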